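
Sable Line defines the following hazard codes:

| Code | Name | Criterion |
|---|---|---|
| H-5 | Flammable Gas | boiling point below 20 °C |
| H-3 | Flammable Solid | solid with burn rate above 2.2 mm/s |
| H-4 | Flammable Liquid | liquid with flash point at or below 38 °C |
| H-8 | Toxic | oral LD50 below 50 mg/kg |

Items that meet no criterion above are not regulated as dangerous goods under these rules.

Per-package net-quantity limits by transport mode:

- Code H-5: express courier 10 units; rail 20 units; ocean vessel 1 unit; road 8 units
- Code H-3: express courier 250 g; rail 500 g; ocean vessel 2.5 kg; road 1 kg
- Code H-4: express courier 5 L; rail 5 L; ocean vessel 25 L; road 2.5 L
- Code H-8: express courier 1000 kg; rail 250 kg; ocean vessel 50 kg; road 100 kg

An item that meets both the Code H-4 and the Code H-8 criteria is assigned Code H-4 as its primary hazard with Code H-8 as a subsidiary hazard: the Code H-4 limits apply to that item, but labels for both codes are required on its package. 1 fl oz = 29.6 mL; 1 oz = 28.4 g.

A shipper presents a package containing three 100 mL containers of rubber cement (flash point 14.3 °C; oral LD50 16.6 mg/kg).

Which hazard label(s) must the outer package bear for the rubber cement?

Code H-4 and H-8

Flash point 14.3 °C meets the Code H-4 criterion (Flammable Liquid), so the rubber cement is Code H-4.
With oral LD50 16.6 mg/kg (< 50 mg/kg), the rubber cement falls in Code H-8.
By the precedence rule Code H-4 is primary and Code H-8 is subsidiary, and that rule requires both labels on the package.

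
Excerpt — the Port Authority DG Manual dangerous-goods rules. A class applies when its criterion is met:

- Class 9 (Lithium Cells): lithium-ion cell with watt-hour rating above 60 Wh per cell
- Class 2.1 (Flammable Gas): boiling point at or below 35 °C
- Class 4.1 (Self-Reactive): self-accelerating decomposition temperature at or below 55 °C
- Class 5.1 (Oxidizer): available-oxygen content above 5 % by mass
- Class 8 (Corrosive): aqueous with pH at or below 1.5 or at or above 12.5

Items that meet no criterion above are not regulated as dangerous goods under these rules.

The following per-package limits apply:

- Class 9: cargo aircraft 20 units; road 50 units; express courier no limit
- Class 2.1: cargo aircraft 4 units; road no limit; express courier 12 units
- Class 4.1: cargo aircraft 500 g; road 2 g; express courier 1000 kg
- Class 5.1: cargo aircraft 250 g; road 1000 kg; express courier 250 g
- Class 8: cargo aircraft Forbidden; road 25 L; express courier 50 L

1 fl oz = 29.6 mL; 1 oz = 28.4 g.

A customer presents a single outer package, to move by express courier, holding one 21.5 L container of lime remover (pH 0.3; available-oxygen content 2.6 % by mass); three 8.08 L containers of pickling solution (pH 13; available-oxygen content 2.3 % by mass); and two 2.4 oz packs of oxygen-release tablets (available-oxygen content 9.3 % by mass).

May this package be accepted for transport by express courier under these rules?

Yes

With pH 0.3 (≤ 1.5), the lime remover falls in Class 8.
Pickling solution: pH 13 ≥ 12.5 → Class 8 (Corrosive).
Oxygen-release tablets: available-oxygen content 9.3 % by mass > 5 % by mass → Class 5.1 (Oxidizer).
Class 5.1 quantity: two 2.4 oz packs = 136.32 g.
That is within the Class 5.1 express courier limit of 250 g.
Total Class 8: 21.5 L + (three 8.08 L containers = 24.24 L) = 45.74 L.
45.74 L is within the express courier limit of 50 L for Class 8.
Every hazard class is within its express courier limit and no segregation rule is violated.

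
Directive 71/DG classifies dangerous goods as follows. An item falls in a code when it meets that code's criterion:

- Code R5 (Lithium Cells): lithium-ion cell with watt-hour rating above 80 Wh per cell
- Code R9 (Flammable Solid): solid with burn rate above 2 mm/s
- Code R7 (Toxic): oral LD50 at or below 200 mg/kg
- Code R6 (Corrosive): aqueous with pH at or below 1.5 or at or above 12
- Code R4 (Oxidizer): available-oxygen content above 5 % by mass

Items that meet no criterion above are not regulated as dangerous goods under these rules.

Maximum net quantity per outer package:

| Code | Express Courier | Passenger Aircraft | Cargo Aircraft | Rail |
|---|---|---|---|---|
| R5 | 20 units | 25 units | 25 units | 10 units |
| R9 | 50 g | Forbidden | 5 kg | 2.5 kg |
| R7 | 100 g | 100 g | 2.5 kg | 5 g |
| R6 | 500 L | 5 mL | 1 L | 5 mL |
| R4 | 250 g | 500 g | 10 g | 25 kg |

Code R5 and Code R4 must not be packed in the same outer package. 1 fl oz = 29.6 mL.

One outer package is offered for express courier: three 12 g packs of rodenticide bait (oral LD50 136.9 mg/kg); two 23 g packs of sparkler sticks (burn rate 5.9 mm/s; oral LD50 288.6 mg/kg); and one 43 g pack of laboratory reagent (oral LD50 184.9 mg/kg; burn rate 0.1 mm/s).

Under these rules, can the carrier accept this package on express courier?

Yes

Oral LD50 136.9 mg/kg meets the Code R7 criterion (Toxic), so the rodenticide bait is Code R7.
With burn rate 5.9 mm/s (> 2 mm/s), the sparkler sticks fall in Code R9.
With oral LD50 184.9 mg/kg (≤ 200 mg/kg), the laboratory reagent falls in Code R7.
Code R9 quantity: two 23 g packs = 46 g.
That is within the Code R9 express courier limit of 50 g.
Total Code R7: (three 12 g packs = 36 g) + 43 g = 79 g.
79 g ≤ 100 g (express courier limit, Code R7) — within limit.
The segregation rule (Code R5 with Code R4) does not apply to Code R9 with Code R7.
Every hazard code is within its express courier limit and no segregation rule is violated.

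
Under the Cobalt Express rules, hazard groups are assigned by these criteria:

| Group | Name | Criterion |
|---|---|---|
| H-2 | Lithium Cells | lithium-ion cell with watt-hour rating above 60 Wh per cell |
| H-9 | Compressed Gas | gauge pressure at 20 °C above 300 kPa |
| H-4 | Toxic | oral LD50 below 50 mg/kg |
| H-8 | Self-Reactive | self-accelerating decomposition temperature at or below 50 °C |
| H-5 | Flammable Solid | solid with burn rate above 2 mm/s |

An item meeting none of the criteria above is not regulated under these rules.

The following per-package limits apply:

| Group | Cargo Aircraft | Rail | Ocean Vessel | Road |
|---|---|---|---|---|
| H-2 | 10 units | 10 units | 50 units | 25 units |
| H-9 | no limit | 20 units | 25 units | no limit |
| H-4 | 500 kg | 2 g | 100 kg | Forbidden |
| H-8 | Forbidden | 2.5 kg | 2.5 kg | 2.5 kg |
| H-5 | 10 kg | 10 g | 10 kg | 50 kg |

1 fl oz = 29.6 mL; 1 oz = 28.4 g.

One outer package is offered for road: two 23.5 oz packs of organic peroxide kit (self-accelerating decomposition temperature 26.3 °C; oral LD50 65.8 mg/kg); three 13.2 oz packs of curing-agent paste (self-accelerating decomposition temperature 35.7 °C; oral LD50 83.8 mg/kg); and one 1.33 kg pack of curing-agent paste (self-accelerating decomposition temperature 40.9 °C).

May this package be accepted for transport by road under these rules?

No

The organic peroxide kit has self-accelerating decomposition temperature 26.3 °C, which is ≤ 50 °C, so it is Group H-8 (Self-Reactive).
The curing-agent paste has self-accelerating decomposition temperature 35.7 °C, which is ≤ 50 °C, so it is Group H-8 (Self-Reactive).
With self-accelerating decomposition temperature 40.9 °C (≤ 50 °C), the curing-agent paste falls in Group H-8.
Total Group H-8: (two 23.5 oz packs = 1334.8 g) + (three 13.2 oz packs = 1124.64 g) + 1.33 kg = 3789.44 g.
3789.44 g > 2.5 kg (road limit, Group H-8) — over the limit.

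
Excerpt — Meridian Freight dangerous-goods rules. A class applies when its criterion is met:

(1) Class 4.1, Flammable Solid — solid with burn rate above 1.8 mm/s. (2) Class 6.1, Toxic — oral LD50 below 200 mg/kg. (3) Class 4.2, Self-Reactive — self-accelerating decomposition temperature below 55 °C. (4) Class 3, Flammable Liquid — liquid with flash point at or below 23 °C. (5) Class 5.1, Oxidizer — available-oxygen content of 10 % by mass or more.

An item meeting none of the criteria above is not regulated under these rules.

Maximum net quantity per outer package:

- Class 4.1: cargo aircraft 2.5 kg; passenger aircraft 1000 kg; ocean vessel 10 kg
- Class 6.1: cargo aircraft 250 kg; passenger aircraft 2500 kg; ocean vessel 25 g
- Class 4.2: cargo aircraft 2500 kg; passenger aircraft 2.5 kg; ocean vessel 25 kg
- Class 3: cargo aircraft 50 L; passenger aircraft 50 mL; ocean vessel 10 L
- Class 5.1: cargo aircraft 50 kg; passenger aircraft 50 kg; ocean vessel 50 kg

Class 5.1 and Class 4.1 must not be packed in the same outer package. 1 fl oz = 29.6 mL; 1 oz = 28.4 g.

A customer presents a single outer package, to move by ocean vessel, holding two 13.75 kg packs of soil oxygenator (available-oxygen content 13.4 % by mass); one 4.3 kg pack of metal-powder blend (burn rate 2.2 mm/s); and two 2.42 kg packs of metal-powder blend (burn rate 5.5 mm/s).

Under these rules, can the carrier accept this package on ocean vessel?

Available-oxygen content 13.4 % by mass meets the Class 5.1 criterion (Oxidizer), so the soil oxygenator is Class 5.1.
Burn rate 2.2 mm/s meets the Class 4.1 criterion (Flammable Solid), so the metal-powder blend is Class 4.1.
The metal-powder blend has burn rate 5.5 mm/s, which is > 1.8 mm/s, so it is Class 4.1 (Flammable Solid).
Class 5.1 quantity: two 13.75 kg packs = 27.5 kg.
27.5 kg is within the ocean vessel limit of 50 kg for Class 5.1.
Class 4.1 net quantity: 4.3 kg + (two 2.42 kg packs = 4.84 kg) = 9.14 kg.
That is within the Class 4.1 ocean vessel limit of 10 kg.
Class 5.1 and Class 4.1 may not share an outer package.

No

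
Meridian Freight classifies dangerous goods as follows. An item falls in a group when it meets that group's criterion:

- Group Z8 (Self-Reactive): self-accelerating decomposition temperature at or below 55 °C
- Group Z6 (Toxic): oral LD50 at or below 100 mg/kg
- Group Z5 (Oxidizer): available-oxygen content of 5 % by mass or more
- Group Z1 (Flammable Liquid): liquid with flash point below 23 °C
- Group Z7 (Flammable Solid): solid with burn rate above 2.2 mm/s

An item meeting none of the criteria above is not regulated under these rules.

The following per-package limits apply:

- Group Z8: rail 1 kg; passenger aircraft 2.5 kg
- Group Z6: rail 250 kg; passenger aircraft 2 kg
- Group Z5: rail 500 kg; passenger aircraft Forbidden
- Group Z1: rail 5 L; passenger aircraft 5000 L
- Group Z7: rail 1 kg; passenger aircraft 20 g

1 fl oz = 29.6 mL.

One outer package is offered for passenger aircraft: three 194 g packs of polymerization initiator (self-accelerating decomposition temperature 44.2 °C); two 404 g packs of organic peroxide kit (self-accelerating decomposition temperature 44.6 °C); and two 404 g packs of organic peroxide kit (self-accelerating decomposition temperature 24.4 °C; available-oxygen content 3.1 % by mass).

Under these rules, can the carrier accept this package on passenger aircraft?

The polymerization initiator has self-accelerating decomposition temperature 44.2 °C, which is ≤ 55 °C, so it is Group Z8 (Self-Reactive).
Organic peroxide kit: self-accelerating decomposition temperature 44.6 °C ≤ 55 °C → Group Z8 (Self-Reactive).
With self-accelerating decomposition temperature 24.4 °C (≤ 55 °C), the organic peroxide kit falls in Group Z8.
Total Group Z8: (three 194 g packs = 582 g) + (two 404 g packs = 808 g) + (two 404 g packs = 808 g) = 2.198 kg.
2.198 kg ≤ 2.5 kg (passenger aircraft limit, Group Z8) — within limit.

Yes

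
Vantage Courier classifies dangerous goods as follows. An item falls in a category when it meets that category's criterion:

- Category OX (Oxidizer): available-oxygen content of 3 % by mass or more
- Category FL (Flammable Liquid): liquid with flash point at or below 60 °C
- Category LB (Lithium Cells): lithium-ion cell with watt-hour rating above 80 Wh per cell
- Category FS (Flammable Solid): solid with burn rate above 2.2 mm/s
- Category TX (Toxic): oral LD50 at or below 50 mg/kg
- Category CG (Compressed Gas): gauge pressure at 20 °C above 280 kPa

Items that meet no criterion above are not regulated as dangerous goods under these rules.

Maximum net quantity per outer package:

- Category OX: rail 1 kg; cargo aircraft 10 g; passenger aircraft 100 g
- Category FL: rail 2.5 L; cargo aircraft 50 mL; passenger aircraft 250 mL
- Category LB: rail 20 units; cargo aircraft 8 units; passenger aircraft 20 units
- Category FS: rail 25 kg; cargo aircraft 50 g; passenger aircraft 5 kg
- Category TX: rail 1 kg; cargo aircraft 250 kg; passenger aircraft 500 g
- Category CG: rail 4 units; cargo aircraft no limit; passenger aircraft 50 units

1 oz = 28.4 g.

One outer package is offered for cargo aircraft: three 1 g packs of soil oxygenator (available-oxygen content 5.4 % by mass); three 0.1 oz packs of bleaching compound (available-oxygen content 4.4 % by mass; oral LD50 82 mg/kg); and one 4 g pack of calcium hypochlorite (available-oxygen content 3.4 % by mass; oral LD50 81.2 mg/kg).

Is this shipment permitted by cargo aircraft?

No

Available-oxygen content 5.4 % by mass meets the Category OX criterion (Oxidizer), so the soil oxygenator is Category OX.
Bleaching compound: available-oxygen content 4.4 % by mass ≥ 3 % by mass → Category OX (Oxidizer).
The calcium hypochlorite has available-oxygen content 3.4 % by mass, which is ≥ 3 % by mass, so it is Category OX (Oxidizer).
Category OX net quantity: (three 1 g packs = 3 g) + (three 0.1 oz packs = 8.52 g) + 4 g = 15.52 g.
15.52 g > 10 g (cargo aircraft limit, Category OX) — over the limit.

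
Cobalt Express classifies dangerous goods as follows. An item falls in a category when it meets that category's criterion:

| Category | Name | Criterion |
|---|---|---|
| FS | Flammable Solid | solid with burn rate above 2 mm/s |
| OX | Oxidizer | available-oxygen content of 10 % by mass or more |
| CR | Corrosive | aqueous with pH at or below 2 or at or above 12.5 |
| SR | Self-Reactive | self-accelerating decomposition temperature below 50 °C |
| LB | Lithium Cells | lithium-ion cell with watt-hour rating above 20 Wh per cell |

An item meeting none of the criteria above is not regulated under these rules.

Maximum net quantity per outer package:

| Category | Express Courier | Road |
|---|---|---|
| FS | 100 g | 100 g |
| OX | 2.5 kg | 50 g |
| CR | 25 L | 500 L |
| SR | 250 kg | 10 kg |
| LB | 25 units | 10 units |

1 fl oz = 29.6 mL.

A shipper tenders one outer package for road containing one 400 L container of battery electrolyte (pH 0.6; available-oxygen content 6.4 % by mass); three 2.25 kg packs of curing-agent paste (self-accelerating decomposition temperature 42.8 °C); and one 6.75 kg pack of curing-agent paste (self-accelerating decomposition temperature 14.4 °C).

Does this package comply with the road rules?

Battery electrolyte: pH 0.6 ≤ 2 → Category CR (Corrosive).
Curing-agent paste: self-accelerating decomposition temperature 42.8 °C < 50 °C → Category SR (Self-Reactive).
With self-accelerating decomposition temperature 14.4 °C (< 50 °C), the curing-agent paste falls in Category SR.
Total Category SR: (three 2.25 kg packs = 6.75 kg) + 6.75 kg = 13.5 kg.
That exceeds the Category SR road limit of 10 kg.
Category CR quantity: 400 L.
400 L is within the road limit of 500 L for Category CR.

No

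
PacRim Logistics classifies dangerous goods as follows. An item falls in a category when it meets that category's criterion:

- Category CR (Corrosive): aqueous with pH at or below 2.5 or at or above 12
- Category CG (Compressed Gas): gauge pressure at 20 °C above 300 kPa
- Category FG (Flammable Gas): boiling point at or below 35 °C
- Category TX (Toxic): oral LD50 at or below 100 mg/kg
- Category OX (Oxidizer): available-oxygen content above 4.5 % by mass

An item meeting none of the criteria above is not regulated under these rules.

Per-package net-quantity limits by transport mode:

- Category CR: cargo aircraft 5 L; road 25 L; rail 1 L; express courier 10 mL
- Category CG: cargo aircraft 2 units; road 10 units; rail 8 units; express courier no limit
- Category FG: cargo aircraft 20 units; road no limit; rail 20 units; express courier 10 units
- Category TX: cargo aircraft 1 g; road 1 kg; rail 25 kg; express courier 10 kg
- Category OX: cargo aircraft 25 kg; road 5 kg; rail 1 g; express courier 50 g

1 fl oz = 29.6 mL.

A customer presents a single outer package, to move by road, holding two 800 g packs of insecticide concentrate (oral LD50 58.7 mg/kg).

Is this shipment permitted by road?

With oral LD50 58.7 mg/kg (≤ 100 mg/kg), the insecticide concentrate falls in Category TX.
Category TX quantity: two 800 g packs = 1.6 kg.
1.6 kg > 1 kg (road limit, Category TX) — over the limit.

No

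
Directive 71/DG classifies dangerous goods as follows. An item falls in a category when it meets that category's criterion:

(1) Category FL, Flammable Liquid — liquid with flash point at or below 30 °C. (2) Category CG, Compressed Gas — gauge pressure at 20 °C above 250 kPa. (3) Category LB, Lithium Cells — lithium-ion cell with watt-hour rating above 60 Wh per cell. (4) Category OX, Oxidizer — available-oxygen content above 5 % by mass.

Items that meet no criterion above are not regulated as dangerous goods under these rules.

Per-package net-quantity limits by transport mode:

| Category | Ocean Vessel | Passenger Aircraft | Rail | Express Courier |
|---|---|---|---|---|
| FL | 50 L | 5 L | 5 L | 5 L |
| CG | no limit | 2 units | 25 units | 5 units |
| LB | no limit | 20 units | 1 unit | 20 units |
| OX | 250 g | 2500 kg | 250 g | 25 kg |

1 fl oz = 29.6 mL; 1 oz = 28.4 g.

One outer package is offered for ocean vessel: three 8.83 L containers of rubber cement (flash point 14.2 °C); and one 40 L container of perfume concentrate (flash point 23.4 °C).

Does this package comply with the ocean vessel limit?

No

Rubber cement: flash point 14.2 °C ≤ 30 °C → Category FL (Flammable Liquid).
With flash point 23.4 °C (≤ 30 °C), the perfume concentrate falls in Category FL.
Category FL net quantity: (three 8.83 L containers = 26.49 L) + 40 L = 66.49 L.
66.49 L > 50 L (ocean vessel limit, Category FL) — over the limit.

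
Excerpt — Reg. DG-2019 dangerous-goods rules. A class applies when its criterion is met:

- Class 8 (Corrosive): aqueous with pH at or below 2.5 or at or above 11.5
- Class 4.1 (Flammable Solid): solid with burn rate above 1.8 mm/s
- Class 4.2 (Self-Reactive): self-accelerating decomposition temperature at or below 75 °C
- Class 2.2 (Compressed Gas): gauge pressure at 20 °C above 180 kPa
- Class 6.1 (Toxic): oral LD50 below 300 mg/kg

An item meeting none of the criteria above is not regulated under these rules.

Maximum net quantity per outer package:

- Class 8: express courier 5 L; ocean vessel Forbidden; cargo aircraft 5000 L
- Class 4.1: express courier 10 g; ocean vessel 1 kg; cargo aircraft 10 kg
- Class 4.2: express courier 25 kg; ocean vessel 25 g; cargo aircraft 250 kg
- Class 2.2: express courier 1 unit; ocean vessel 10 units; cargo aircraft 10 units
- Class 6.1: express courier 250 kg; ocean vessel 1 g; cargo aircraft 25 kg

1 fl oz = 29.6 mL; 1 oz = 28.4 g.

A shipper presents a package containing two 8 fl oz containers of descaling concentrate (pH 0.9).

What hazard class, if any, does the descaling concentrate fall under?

With pH 0.9 (≤ 2.5), the descaling concentrate falls in Class 8.

Class 8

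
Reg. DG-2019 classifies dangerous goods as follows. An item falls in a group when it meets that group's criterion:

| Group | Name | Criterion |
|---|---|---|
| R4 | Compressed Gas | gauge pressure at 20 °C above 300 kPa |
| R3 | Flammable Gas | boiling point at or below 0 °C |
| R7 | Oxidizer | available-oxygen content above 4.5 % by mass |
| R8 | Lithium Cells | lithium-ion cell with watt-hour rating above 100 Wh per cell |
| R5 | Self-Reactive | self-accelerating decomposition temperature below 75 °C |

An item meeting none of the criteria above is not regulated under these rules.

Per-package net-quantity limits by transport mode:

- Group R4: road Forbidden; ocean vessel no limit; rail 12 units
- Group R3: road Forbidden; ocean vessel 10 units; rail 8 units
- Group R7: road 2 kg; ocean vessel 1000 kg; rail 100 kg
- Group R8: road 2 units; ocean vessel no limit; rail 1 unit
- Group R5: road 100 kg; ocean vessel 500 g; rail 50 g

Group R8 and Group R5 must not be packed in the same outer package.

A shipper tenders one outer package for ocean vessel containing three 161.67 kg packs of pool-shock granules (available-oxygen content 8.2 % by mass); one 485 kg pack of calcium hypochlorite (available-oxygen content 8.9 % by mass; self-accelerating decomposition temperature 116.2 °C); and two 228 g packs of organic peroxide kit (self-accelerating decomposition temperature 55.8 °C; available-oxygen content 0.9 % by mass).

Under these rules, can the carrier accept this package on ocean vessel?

Available-oxygen content 8.2 % by mass meets the Group R7 criterion (Oxidizer), so the pool-shock granules are Group R7.
Calcium hypochlorite: available-oxygen content 8.9 % by mass > 4.5 % by mass → Group R7 (Oxidizer).
Self-accelerating decomposition temperature 55.8 °C meets the Group R5 criterion (Self-Reactive), so the organic peroxide kit is Group R5.
Group R7 net quantity: (three 161.67 kg packs = 485.01 kg) + 485 kg = 970.01 kg.
970.01 kg is within the ocean vessel limit of 1000 kg for Group R7.
Group R5 quantity: two 228 g packs = 456 g.
456 g is within the ocean vessel limit of 500 g for Group R5.
The segregation rule (Group R8 with Group R5) does not apply to Group R7 with Group R5.
Every hazard group is within its ocean vessel limit and no segregation rule is violated.

Yes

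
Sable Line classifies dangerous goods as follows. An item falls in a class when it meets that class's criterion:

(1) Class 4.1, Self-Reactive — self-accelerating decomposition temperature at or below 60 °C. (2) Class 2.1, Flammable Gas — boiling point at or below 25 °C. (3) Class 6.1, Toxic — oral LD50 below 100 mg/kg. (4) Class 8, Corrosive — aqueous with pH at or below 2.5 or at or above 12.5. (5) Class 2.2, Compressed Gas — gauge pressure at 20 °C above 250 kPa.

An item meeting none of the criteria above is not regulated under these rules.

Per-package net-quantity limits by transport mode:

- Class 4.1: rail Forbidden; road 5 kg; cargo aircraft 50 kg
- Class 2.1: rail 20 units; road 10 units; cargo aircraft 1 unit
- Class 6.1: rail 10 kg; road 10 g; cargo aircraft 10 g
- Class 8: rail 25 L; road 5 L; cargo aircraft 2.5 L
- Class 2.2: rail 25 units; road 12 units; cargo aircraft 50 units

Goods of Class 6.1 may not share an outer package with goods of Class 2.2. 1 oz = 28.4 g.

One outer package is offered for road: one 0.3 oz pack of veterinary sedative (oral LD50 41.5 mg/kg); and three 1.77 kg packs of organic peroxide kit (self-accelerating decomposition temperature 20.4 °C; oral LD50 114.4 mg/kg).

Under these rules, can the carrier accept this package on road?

With oral LD50 41.5 mg/kg (< 100 mg/kg), the veterinary sedative falls in Class 6.1.
Organic peroxide kit: self-accelerating decomposition temperature 20.4 °C ≤ 60 °C → Class 4.1 (Self-Reactive).
Class 6.1 quantity: one 0.3 oz pack = 8.52 g.
8.52 g is within the road limit of 10 g for Class 6.1.
Class 4.1 quantity: three 1.77 kg packs = 5.31 kg.
5.31 kg > 5 kg (road limit, Class 4.1) — over the limit.
The segregation rule (Class 6.1 with Class 2.2) does not apply to Class 6.1 with Class 4.1.

No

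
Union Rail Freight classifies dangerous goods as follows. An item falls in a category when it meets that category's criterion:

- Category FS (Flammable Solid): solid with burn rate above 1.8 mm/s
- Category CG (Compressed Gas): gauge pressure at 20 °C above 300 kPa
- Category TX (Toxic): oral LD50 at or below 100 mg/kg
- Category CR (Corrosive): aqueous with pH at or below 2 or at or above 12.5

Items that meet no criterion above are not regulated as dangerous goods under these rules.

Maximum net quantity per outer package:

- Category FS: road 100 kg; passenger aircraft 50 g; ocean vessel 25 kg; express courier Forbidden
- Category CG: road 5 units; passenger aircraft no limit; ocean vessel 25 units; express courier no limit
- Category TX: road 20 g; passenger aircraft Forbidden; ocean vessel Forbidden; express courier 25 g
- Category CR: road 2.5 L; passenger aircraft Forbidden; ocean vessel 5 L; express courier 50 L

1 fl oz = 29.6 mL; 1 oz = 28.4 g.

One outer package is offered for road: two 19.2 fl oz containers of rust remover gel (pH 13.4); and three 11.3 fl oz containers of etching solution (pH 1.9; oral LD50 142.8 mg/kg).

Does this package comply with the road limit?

The rust remover gel has pH 13.4, which is ≥ 12.5, so it is Category CR (Corrosive).
pH 1.9 meets the Category CR criterion (Corrosive), so the etching solution is Category CR.
Total Category CR: (two 19.2 fl oz containers = 1136.64 mL) + (three 11.3 fl oz containers = 1003.44 mL) = 2140.08 mL.
2140.08 mL ≤ 2.5 L (road limit, Category CR) — within limit.

Yes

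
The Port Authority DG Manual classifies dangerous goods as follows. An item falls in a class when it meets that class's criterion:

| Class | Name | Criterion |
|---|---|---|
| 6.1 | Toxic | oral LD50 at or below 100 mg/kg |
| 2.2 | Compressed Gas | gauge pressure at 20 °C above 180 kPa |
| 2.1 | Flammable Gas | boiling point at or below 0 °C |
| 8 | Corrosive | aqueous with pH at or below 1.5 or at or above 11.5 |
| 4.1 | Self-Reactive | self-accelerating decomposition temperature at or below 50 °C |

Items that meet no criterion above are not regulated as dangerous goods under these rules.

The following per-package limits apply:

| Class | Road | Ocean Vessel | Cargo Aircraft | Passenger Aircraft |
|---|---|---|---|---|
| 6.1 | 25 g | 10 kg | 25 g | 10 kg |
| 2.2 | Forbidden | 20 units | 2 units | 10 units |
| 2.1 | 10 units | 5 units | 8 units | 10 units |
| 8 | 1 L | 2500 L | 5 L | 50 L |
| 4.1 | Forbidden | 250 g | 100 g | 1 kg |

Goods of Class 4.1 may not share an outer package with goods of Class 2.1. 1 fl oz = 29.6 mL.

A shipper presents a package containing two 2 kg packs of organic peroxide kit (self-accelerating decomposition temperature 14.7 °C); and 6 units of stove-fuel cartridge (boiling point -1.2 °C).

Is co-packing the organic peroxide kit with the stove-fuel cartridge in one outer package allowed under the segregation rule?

With self-accelerating decomposition temperature 14.7 °C (≤ 50 °C), the organic peroxide kit falls in Class 4.1.
With boiling point -1.2 °C (≤ 0 °C), the stove-fuel cartridge falls in Class 2.1.
Class 4.1 and Class 2.1 may not share an outer package.

No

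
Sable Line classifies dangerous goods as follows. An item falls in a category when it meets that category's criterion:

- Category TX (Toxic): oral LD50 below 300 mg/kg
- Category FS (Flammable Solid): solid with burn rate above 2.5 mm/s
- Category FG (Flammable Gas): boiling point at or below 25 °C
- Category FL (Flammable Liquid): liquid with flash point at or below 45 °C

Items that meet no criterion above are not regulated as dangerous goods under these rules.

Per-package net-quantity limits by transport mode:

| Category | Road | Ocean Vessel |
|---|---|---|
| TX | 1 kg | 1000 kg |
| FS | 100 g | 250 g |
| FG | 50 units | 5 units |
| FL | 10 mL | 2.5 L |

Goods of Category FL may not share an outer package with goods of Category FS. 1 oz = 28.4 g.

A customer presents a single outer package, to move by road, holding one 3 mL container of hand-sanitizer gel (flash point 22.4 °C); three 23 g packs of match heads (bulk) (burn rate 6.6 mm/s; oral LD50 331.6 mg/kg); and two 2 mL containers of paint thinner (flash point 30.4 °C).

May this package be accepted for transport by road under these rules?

No

The hand-sanitizer gel has flash point 22.4 °C, which is ≤ 45 °C, so it is Category FL (Flammable Liquid).
The match heads (bulk) have burn rate 6.6 mm/s, which is > 2.5 mm/s, so they are Category FS (Flammable Solid).
Flash point 30.4 °C meets the Category FL criterion (Flammable Liquid), so the paint thinner is Category FL.
Total Category FL: 3 mL + (two 2 mL containers = 4 mL) = 7 mL.
7 mL is within the road limit of 10 mL for Category FL.
Category FS quantity: three 23 g packs = 69 g.
69 g is within the road limit of 100 g for Category FS.
Category FL and Category FS may not share an outer package.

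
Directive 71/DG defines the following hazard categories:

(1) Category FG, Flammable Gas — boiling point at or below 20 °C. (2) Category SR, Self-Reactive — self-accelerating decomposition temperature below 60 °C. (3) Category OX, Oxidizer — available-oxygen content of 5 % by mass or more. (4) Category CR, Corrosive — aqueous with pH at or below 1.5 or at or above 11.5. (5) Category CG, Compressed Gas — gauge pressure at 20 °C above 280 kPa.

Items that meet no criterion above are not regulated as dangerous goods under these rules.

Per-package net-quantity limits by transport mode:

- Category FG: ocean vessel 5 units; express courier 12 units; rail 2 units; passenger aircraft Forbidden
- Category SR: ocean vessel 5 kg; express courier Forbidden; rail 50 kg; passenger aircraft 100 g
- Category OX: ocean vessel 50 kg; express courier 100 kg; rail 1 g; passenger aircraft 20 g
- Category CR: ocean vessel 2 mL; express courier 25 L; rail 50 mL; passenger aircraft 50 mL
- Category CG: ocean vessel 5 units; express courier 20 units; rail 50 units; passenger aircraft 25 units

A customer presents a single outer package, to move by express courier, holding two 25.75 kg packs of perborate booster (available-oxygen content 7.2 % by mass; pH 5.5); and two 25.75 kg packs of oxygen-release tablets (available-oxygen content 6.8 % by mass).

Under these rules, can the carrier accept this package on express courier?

With available-oxygen content 7.2 % by mass (≥ 5 % by mass), the perborate booster falls in Category OX.
With available-oxygen content 6.8 % by mass (≥ 5 % by mass), the oxygen-release tablets fall in Category OX.
Total Category OX: (two 25.75 kg packs = 51.5 kg) + (two 25.75 kg packs = 51.5 kg) = 103 kg.
103 kg > 100 kg (express courier limit, Category OX) — over the limit.

No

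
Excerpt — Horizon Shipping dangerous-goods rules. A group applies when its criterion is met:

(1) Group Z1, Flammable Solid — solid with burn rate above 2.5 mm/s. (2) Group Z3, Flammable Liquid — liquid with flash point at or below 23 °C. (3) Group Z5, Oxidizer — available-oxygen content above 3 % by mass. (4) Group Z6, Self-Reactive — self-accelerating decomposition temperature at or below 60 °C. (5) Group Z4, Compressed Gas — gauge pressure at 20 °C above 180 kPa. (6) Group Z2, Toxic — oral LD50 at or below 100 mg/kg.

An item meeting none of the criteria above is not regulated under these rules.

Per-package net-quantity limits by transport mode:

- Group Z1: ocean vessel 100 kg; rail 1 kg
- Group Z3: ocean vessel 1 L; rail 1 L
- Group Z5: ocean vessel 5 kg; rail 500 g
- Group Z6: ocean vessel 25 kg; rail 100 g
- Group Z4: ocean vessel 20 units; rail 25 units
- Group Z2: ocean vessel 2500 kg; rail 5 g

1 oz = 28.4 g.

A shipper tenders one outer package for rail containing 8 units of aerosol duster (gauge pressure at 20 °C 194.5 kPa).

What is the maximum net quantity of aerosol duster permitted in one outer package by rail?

With gauge pressure at 20 °C 194.5 kPa (> 180 kPa), the aerosol duster falls in Group Z4.
The rail limit for Group Z4 is 25 units.

25 units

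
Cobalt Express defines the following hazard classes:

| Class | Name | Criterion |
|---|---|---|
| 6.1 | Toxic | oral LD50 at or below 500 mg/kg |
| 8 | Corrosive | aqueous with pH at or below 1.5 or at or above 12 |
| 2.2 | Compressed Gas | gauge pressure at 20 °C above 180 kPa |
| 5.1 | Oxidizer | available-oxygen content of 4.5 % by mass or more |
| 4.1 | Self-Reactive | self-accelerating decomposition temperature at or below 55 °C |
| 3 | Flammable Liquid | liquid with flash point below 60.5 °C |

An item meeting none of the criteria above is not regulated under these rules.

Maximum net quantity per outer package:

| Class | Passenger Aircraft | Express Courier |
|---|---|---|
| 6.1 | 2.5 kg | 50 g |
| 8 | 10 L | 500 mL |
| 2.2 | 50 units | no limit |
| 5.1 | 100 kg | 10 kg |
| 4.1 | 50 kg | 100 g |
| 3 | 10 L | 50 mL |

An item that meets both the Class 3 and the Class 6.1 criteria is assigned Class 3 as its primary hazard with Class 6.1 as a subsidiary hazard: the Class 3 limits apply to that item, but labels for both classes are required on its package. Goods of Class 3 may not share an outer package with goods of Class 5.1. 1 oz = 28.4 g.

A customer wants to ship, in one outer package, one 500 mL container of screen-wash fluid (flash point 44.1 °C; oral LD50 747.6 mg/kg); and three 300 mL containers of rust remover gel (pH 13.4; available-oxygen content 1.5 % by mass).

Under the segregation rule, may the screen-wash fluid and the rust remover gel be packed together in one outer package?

Screen-wash fluid: flash point 44.1 °C < 60.5 °C → Class 3 (Flammable Liquid).
With pH 13.4 (≥ 12), the rust remover gel falls in Class 8.
No segregation rule bars Class 3 with Class 8.

Yes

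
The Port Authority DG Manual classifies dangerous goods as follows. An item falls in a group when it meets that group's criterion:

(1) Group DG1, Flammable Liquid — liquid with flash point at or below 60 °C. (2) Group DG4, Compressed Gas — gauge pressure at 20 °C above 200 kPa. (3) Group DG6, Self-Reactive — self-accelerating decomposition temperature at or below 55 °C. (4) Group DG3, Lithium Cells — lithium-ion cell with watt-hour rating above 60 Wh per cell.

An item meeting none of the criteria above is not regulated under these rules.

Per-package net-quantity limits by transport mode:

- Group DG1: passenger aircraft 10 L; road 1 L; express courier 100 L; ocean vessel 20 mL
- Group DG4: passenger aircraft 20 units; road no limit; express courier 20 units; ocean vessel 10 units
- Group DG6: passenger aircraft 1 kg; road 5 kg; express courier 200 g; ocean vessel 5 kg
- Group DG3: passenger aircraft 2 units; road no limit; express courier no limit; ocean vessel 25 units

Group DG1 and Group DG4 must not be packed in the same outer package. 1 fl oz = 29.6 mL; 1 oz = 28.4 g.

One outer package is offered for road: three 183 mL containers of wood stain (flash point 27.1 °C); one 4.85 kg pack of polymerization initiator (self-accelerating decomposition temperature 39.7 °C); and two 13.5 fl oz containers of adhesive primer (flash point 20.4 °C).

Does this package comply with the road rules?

No

With flash point 27.1 °C (≤ 60 °C), the wood stain falls in Group DG1.
With self-accelerating decomposition temperature 39.7 °C (≤ 55 °C), the polymerization initiator falls in Group DG6.
With flash point 20.4 °C (≤ 60 °C), the adhesive primer falls in Group DG1.
Group DG6 quantity: 4.85 kg.
That is within the Group DG6 road limit of 5 kg.
Group DG1 net quantity: (three 183 mL containers = 549 mL) + (two 13.5 fl oz containers = 799.2 mL) = 1348.2 mL.
1348.2 mL > 1 L (road limit, Group DG1) — over the limit.
The segregation rule (Group DG1 with Group DG4) does not apply to Group DG6 with Group DG1.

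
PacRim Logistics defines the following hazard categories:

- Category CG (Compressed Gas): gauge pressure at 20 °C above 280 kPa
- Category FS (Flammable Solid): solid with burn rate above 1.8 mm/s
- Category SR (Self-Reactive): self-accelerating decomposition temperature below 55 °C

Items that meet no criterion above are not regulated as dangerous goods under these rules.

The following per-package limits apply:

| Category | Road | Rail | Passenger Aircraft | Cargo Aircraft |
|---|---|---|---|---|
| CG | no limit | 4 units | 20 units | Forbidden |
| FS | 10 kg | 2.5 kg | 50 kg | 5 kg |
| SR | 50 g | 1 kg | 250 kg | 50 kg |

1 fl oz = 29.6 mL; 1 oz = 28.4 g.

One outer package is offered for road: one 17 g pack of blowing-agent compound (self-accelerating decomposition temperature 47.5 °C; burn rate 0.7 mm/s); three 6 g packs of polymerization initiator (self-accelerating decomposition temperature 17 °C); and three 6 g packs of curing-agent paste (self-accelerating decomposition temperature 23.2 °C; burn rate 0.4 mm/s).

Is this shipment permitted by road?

No

The blowing-agent compound has self-accelerating decomposition temperature 47.5 °C, which is < 55 °C, so it is Category SR (Self-Reactive).
With self-accelerating decomposition temperature 17 °C (< 55 °C), the polymerization initiator falls in Category SR.
Self-accelerating decomposition temperature 23.2 °C meets the Category SR criterion (Self-Reactive), so the curing-agent paste is Category SR.
Total Category SR: 17 g + (three 6 g packs = 18 g) + (three 6 g packs = 18 g) = 53 g.
53 g > 50 g (road limit, Category SR) — over the limit.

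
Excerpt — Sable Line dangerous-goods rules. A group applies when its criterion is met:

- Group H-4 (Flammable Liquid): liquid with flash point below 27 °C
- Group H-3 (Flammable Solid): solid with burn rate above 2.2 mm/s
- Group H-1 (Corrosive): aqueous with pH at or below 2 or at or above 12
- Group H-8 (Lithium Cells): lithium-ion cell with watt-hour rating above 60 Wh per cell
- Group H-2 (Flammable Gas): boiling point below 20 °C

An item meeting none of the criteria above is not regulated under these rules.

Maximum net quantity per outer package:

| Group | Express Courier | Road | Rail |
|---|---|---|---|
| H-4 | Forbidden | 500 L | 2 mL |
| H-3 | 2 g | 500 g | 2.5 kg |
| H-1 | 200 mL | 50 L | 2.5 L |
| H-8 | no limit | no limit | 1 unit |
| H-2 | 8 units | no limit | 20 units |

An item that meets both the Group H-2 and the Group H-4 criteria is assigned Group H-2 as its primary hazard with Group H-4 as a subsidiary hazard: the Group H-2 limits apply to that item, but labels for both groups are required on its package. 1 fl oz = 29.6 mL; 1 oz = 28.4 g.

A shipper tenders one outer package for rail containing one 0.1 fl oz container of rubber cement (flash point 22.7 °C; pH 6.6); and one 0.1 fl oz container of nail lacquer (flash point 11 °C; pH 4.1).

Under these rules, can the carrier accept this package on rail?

No

Flash point 22.7 °C meets the Group H-4 criterion (Flammable Liquid), so the rubber cement is Group H-4.
Nail lacquer: flash point 11 °C < 27 °C → Group H-4 (Flammable Liquid).
Total Group H-4: (one 0.1 fl oz container = 2.96 mL) + (one 0.1 fl oz container = 2.96 mL) = 5.92 mL.
5.92 mL exceeds the rail limit of 2 mL for Group H-4.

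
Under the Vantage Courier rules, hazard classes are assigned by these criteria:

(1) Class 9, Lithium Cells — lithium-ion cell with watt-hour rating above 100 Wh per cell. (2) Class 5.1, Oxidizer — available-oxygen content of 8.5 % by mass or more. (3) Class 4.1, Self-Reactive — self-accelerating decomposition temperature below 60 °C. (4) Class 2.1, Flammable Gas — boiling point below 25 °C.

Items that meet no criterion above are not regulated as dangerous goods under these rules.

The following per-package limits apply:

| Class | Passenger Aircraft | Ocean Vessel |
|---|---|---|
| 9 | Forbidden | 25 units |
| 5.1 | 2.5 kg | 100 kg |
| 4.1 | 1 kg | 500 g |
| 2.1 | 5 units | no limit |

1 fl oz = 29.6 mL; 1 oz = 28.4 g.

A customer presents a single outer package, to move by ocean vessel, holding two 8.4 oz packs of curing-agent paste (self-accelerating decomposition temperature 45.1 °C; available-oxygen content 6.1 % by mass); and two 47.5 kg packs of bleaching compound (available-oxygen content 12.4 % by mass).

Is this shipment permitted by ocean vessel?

Yes

The curing-agent paste has self-accelerating decomposition temperature 45.1 °C, which is < 60 °C, so it is Class 4.1 (Self-Reactive).
Bleaching compound: available-oxygen content 12.4 % by mass ≥ 8.5 % by mass → Class 5.1 (Oxidizer).
Class 4.1 quantity: two 8.4 oz packs = 477.12 g.
477.12 g is within the ocean vessel limit of 500 g for Class 4.1.
Class 5.1 quantity: two 47.5 kg packs = 95 kg.
95 kg is within the ocean vessel limit of 100 kg for Class 5.1.
Every hazard class is within its ocean vessel limit and no segregation rule is violated.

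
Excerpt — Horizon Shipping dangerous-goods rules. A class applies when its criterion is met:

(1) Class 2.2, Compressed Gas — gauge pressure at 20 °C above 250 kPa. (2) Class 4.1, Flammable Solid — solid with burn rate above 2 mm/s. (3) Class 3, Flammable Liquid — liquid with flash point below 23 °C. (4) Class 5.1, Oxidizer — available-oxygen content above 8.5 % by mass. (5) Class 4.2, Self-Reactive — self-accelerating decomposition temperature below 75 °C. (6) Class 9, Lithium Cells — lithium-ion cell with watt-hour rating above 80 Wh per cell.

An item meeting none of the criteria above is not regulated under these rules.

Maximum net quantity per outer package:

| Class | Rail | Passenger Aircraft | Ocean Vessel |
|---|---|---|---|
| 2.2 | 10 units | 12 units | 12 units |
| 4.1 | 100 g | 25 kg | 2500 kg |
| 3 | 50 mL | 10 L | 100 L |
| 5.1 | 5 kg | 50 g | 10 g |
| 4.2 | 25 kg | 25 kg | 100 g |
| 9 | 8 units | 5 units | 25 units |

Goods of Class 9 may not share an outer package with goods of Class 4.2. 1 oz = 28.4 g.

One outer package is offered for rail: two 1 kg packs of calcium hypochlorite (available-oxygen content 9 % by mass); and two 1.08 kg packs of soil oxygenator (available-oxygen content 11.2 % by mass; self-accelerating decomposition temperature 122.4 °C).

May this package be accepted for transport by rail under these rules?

Yes

The calcium hypochlorite has available-oxygen content 9 % by mass, which is > 8.5 % by mass, so it is Class 5.1 (Oxidizer).
Soil oxygenator: available-oxygen content 11.2 % by mass > 8.5 % by mass → Class 5.1 (Oxidizer).
Total Class 5.1: (two 1 kg packs = 2 kg) + (two 1.08 kg packs = 2.16 kg) = 4.16 kg.
That is within the Class 5.1 rail limit of 5 kg.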